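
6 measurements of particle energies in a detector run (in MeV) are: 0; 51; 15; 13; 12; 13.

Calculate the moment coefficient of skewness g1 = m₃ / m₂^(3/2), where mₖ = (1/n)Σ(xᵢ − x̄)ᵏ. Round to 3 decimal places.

x̄ = (0 + 51 + 15 + 13 + 12 + 13) / 6 = 17.3333
deviations (xᵢ − x̄): -17.3333, 33.6667, -2.3333, -4.3333, -5.3333, -4.3333
Σ(xᵢ − x̄)² = 1505.3333 ⇒ m₂ = 1505.3333/6 = 250.88889
Σ(xᵢ − x̄)³ = 32624.4444 ⇒ m₃ = 32624.4444/6 = 5437.40741
m₂^(3/2) = 250.88889^(1.5) = 3973.94765
g1 = m₃ / m₂^(3/2) = 5437.40741 / 3973.94765 ≈ 1.368

1.368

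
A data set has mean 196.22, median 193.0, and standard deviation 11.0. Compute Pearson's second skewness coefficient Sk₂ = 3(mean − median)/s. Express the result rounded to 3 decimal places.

Sk₂ = 3(196.22 − 193.0) / 11.0 = 3 × 3.2200 / 11.0
    = 9.6600 / 11.0 ≈ 0.878

0.878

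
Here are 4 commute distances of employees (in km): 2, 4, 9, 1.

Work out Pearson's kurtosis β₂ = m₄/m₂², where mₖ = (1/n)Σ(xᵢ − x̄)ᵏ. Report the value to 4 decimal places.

x̄ = 4.0000
Σ(xᵢ − x̄)² = 38.0000 ⇒ m₂ = 9.50000
Σ(xᵢ − x̄)⁴ = 722.0000 ⇒ m₄ = 180.50000
m₂² = 90.25000
β₂ = m₄/m₂² = 180.50000 / 90.25000 ≈ 2.0000

2.0000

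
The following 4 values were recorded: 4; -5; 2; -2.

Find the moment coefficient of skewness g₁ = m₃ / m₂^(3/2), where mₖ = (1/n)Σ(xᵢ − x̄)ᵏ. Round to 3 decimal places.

x̄ = (4 - 5 + 2 - 2) / 4 = -0.2500
deviations (xᵢ − x̄): 4.2500, -4.7500, 2.2500, -1.7500
Σ(xᵢ − x̄)² = 48.7500 ⇒ m₂ = 48.7500/4 = 12.18750
Σ(xᵢ − x̄)³ = -24.3750 ⇒ m₃ = -24.3750/4 = -6.09375
m₂^(3/2) = 12.18750^(1.5) = 42.54729
g₁ = m₃ / m₂^(3/2) = -6.09375 / 42.54729 ≈ -0.143

-0.143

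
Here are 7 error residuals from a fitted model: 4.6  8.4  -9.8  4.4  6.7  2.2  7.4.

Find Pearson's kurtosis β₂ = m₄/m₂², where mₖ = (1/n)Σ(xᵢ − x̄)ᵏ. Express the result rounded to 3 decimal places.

x̄ = 3.4143
Σ(xᵢ − x̄)² = 230.0086 ⇒ m₂ = 32.85837
Σ(xᵢ − x̄)⁴ = 31483.1146 ⇒ m₄ = 4497.58780
m₂² = 1079.67230
β₂ = m₄/m₂² = 4497.58780 / 1079.67230 ≈ 4.166

4.166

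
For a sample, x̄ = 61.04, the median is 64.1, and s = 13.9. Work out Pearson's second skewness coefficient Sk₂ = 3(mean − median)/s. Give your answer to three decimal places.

-0.660

Sk₂ = 3(61.04 − 64.1) / 13.9 = 3 × -3.0600 / 13.9
    = -9.1800 / 13.9 ≈ -0.660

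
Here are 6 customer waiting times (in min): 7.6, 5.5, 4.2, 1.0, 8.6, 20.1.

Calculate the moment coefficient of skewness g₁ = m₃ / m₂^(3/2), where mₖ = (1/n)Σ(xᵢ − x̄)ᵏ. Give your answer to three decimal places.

1.128

x̄ = (7.6 + 5.5 + 4.2 + 1.0 + 8.6 + 20.1) / 6 = 7.8333
deviations (xᵢ − x̄): -0.2333, -2.3333, -3.6333, -6.8333, 0.7667, 12.2667
Σ(xᵢ − x̄)² = 216.4533 ⇒ m₂ = 216.4533/6 = 36.07556
Σ(xᵢ − x̄)³ = 1466.4704 ⇒ m₃ = 1466.4704/6 = 244.41174
m₂^(3/2) = 36.07556^(1.5) = 216.68036
g₁ = m₃ / m₂^(3/2) = 244.41174 / 216.68036 ≈ 1.128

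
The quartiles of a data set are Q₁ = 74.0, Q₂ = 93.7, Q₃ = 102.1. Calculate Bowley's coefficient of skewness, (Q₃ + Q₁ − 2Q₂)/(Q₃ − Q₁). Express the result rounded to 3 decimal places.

-0.402

numerator: Q₃ + Q₁ − 2Q₂ = 102.1 + 74.0 − 2×93.7 = -11.3000
denominator: Q₃ − Q₁ = 102.1 − 74.0 = 28.1000
Bowley skewness = -11.3000 / 28.1000 ≈ -0.402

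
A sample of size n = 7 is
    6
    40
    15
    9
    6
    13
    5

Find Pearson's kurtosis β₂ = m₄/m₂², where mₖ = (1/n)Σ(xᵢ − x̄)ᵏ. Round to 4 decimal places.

x̄ = 13.4286
Σ(xᵢ − x̄)² = 909.7143 ⇒ m₂ = 129.95918
Σ(xᵢ − x̄)⁴ = 510021.6793 ⇒ m₄ = 72860.23990
m₂² = 16889.38942
β₂ = m₄/m₂² = 72860.23990 / 16889.38942 ≈ 4.3140

4.3140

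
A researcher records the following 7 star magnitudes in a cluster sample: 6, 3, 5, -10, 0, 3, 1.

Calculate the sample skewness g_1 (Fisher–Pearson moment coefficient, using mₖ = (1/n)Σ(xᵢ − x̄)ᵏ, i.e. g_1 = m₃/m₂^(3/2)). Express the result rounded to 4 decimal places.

-1.4219

x̄ = (6 + 3 + 5 - 10 + 0 + 3 + 1) / 7 = 1.1429
deviations (xᵢ − x̄): 4.8571, 1.8571, 3.8571, -11.1429, -1.1429, 1.8571, -0.1429
Σ(xᵢ − x̄)² = 170.8571 ⇒ m₂ = 170.8571/7 = 24.40816
Σ(xᵢ − x̄)³ = -1200.2449 ⇒ m₃ = -1200.2449/7 = -171.46356
m₂^(3/2) = 24.40816^(1.5) = 120.58760
g_1 = m₃ / m₂^(3/2) = -171.46356 / 120.58760 ≈ -1.4219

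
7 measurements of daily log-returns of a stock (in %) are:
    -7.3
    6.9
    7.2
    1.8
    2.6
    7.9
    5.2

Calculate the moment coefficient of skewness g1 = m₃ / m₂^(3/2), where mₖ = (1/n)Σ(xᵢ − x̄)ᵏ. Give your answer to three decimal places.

-1.303

x̄ = (-7.3 + 6.9 + 7.2 + 1.8 + 2.6 + 7.9 + 5.2) / 7 = 3.4714
deviations (xᵢ − x̄): -10.7714, 3.4286, 3.7286, -1.6714, -0.8714, 4.4286, 1.7286
Σ(xᵢ − x̄)² = 167.8343 ⇒ m₂ = 167.8343/7 = 23.97633
Σ(xᵢ − x̄)³ = -1070.9140 ⇒ m₃ = -1070.9140/7 = -152.98772
m₂^(3/2) = 23.97633^(1.5) = 117.40159
g1 = m₃ / m₂^(3/2) = -152.98772 / 117.40159 ≈ -1.303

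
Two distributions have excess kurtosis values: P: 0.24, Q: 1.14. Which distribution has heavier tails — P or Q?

Higher excess kurtosis ⇒ heavier tails relative to the normal distribution.
0.24 vs 1.14: the larger is 1.14, so Q has heavier tails.

Q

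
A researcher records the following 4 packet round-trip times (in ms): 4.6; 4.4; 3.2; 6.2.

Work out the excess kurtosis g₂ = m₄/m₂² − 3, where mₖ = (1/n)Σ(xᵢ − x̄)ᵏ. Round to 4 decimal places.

-1.0000

x̄ = 4.6000
Σ(xᵢ − x̄)² = 4.5600 ⇒ m₂ = 1.14000
Σ(xᵢ − x̄)⁴ = 10.3968 ⇒ m₄ = 2.59920
m₂² = 1.29960
g₂ = m₄/m₂² − 3 = 2.00000 − 3 ≈ -1.0000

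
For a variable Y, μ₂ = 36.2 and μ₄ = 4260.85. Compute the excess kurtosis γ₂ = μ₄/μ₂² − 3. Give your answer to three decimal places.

μ₂² = 36.2² = 1310.44000
μ₄/μ₂² = 4260.85 / 1310.44000 = 3.25147
γ₂ = 3.25147 − 3 ≈ 0.251

0.251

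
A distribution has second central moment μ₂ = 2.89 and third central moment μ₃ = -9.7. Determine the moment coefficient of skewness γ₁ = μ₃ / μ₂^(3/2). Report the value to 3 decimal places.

-1.974

σ = √μ₂ = √2.89 = 1.70000
σ³ = μ₂^(3/2) = 4.91300
γ₁ = μ₃/σ³ = -9.7 / 4.91300 ≈ -1.974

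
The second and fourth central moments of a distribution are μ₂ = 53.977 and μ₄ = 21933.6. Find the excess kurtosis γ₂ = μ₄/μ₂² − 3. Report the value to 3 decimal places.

μ₂² = 53.977² = 2913.51653
μ₄/μ₂² = 21933.6 / 2913.51653 = 7.52822
γ₂ = 7.52822 − 3 ≈ 4.528

4.528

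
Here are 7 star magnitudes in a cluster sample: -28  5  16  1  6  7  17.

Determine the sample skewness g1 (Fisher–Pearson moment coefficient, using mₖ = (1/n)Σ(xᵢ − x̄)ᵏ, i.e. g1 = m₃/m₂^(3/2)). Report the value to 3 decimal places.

x̄ = (-28 + 5 + 16 + 1 + 6 + 7 + 17) / 7 = 3.4286
deviations (xᵢ − x̄): -31.4286, 1.5714, 12.5714, -2.4286, 2.5714, 3.5714, 13.5714
Σ(xᵢ − x̄)² = 1357.7143 ⇒ m₂ = 1357.7143/7 = 193.95918
Σ(xᵢ − x̄)³ = -26505.1837 ⇒ m₃ = -26505.1837/7 = -3786.45481
m₂^(3/2) = 193.95918^(1.5) = 2701.25461
g1 = m₃ / m₂^(3/2) = -3786.45481 / 2701.25461 ≈ -1.402

-1.402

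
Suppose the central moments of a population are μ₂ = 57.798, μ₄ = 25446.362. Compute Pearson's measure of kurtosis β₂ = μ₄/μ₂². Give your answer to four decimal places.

μ₂² = 57.798² = 3340.60880
μ₄/μ₂² = 25446.362 / 3340.60880 = 7.61728
β₂ ≈ 7.6173

7.6173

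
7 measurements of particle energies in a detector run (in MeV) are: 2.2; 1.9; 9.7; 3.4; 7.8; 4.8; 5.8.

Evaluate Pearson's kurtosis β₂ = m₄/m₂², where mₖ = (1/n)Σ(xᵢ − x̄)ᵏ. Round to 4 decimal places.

1.8841

x̄ = 5.0857
Σ(xᵢ − x̄)² = 50.5686 ⇒ m₂ = 7.22408
Σ(xᵢ − x̄)⁴ = 688.2956 ⇒ m₄ = 98.32795
m₂² = 52.18736
β₂ = m₄/m₂² = 98.32795 / 52.18736 ≈ 1.8841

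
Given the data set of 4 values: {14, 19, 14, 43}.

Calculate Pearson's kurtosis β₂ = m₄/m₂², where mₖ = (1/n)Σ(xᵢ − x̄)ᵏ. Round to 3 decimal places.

2.249

x̄ = 22.5000
Σ(xᵢ − x̄)² = 577.0000 ⇒ m₂ = 144.25000
Σ(xᵢ − x̄)⁴ = 187200.2500 ⇒ m₄ = 46800.06250
m₂² = 20808.06250
β₂ = m₄/m₂² = 46800.06250 / 20808.06250 ≈ 2.249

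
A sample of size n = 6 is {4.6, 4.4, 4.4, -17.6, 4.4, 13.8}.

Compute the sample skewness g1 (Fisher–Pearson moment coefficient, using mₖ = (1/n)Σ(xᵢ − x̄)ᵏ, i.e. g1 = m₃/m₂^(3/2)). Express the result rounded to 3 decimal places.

x̄ = (4.6 + 4.4 + 4.4 - 17.6 + 4.4 + 13.8) / 6 = 2.3333
deviations (xᵢ − x̄): 2.2667, 2.0667, 2.0667, -19.9333, 2.0667, 11.4667
Σ(xᵢ − x̄)² = 546.7733 ⇒ m₂ = 546.7733/6 = 91.12889
Σ(xᵢ − x̄)³ = -6374.4516 ⇒ m₃ = -6374.4516/6 = -1062.40859
m₂^(3/2) = 91.12889^(1.5) = 869.92961
g1 = m₃ / m₂^(3/2) = -1062.40859 / 869.92961 ≈ -1.221

-1.221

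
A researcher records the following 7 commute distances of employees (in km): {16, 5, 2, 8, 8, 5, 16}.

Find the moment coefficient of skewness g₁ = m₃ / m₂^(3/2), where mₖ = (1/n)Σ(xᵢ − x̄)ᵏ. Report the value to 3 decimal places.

x̄ = (16 + 5 + 2 + 8 + 8 + 5 + 16) / 7 = 8.5714
deviations (xᵢ − x̄): 7.4286, -3.5714, -6.5714, -0.5714, -0.5714, -3.5714, 7.4286
Σ(xᵢ − x̄)² = 179.7143 ⇒ m₂ = 179.7143/7 = 25.67347
Σ(xᵢ − x̄)³ = 444.6122 ⇒ m₃ = 444.6122/7 = 63.51603
m₂^(3/2) = 25.67347^(1.5) = 130.08489
g₁ = m₃ / m₂^(3/2) = 63.51603 / 130.08489 ≈ 0.488

0.488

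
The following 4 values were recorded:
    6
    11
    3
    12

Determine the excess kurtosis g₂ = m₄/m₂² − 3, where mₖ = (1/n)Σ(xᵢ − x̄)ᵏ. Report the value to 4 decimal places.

x̄ = 8.0000
Σ(xᵢ − x̄)² = 54.0000 ⇒ m₂ = 13.50000
Σ(xᵢ − x̄)⁴ = 978.0000 ⇒ m₄ = 244.50000
m₂² = 182.25000
g₂ = m₄/m₂² − 3 = 1.34156 − 3 ≈ -1.6584

-1.6584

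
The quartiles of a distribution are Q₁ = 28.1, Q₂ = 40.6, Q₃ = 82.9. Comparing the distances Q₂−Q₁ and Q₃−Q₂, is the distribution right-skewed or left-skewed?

Q₂ − Q₁ = 12.5;  Q₃ − Q₂ = 42.3
Q₃ − Q₂ > Q₂ − Q₁ ⇒ the upper half is more spread out ⇒ right-skewed.

right-skewed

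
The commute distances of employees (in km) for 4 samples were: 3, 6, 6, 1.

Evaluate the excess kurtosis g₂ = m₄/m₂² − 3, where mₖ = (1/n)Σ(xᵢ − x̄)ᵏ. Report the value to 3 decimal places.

-1.593

x̄ = 4.0000
Σ(xᵢ − x̄)² = 18.0000 ⇒ m₂ = 4.50000
Σ(xᵢ − x̄)⁴ = 114.0000 ⇒ m₄ = 28.50000
m₂² = 20.25000
g₂ = m₄/m₂² − 3 = 1.40741 − 3 ≈ -1.593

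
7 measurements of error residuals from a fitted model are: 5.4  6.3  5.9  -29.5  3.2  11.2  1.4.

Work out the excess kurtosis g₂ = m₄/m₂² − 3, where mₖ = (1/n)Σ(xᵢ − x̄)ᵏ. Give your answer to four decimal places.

x̄ = 0.5571
Σ(xᵢ − x̄)² = 1109.3771 ⇒ m₂ = 158.48245
Σ(xᵢ − x̄)⁴ = 831521.2037 ⇒ m₄ = 118788.74339
m₂² = 25116.68663
g₂ = m₄/m₂² − 3 = 4.72948 − 3 ≈ 1.7295

1.7295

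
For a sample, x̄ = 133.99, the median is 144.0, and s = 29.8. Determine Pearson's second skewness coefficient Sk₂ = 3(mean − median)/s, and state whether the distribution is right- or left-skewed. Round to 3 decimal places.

-1.008, left-skewed

Sk₂ = 3(133.99 − 144.0) / 29.8 = 3 × -10.0100 / 29.8
    = -30.0300 / 29.8 ≈ -1.008
Sk₂ < 0 ⇒ mean < median ⇒ left-skewed (negative skew).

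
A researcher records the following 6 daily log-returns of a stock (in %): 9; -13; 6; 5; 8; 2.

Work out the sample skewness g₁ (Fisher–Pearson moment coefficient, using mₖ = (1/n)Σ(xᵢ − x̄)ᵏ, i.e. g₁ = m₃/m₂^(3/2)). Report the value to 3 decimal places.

x̄ = (9 - 13 + 6 + 5 + 8 + 2) / 6 = 2.8333
deviations (xᵢ − x̄): 6.1667, -15.8333, 3.1667, 2.1667, 5.1667, -0.8333
Σ(xᵢ − x̄)² = 330.8333 ⇒ m₂ = 330.8333/6 = 55.13889
Σ(xᵢ − x̄)³ = -3555.5556 ⇒ m₃ = -3555.5556/6 = -592.59259
m₂^(3/2) = 55.13889^(1.5) = 409.43693
g₁ = m₃ / m₂^(3/2) = -592.59259 / 409.43693 ≈ -1.447

-1.447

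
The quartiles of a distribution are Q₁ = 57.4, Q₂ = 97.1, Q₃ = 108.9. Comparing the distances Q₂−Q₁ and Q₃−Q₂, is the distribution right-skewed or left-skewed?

left-skewed

Q₂ − Q₁ = 39.7;  Q₃ − Q₂ = 11.8
Q₂ − Q₁ > Q₃ − Q₂ ⇒ the lower half is more spread out ⇒ left-skewed.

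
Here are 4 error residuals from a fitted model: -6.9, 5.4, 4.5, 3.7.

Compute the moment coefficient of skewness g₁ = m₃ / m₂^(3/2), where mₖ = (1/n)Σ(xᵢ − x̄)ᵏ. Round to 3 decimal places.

x̄ = (-6.9 + 5.4 + 4.5 + 3.7) / 4 = 1.6750
deviations (xᵢ − x̄): -8.5750, 3.7250, 2.8250, 2.0250
Σ(xᵢ − x̄)² = 99.4875 ⇒ m₂ = 99.4875/4 = 24.87188
Σ(xᵢ − x̄)³ = -547.9894 ⇒ m₃ = -547.9894/4 = -136.99734
m₂^(3/2) = 24.87188^(1.5) = 124.04029
g₁ = m₃ / m₂^(3/2) = -136.99734 / 124.04029 ≈ -1.104

-1.104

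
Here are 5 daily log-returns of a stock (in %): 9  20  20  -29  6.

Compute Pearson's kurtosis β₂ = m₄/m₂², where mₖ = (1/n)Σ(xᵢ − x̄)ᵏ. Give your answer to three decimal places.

x̄ = 5.2000
Σ(xᵢ − x̄)² = 1622.8000 ⇒ m₂ = 324.56000
Σ(xᵢ − x̄)⁴ = 1464223.6960 ⇒ m₄ = 292844.73920
m₂² = 105339.19360
β₂ = m₄/m₂² = 292844.73920 / 105339.19360 ≈ 2.780

2.780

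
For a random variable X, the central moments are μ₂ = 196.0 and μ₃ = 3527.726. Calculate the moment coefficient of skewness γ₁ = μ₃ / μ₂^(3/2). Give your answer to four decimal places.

σ = √μ₂ = √196.0 = 14.00000
σ³ = μ₂^(3/2) = 2744.00000
γ₁ = μ₃/σ³ = 3527.726 / 2744.00000 ≈ 1.2856

1.2856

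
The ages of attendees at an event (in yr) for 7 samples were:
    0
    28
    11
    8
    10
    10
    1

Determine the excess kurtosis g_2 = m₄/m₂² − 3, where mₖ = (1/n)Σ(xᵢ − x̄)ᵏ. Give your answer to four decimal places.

0.4117

x̄ = 9.7143
Σ(xᵢ − x̄)² = 509.4286 ⇒ m₂ = 72.77551
Σ(xᵢ − x̄)⁴ = 126484.7988 ⇒ m₄ = 18069.25698
m₂² = 5296.27489
g_2 = m₄/m₂² − 3 = 3.41169 − 3 ≈ 0.4117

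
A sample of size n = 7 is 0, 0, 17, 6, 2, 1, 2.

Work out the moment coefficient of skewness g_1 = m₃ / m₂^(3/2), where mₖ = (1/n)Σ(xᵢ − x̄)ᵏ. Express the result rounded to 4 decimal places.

1.6269

x̄ = (0 + 0 + 17 + 6 + 2 + 1 + 2) / 7 = 4.0000
deviations (xᵢ − x̄): -4.0000, -4.0000, 13.0000, 2.0000, -2.0000, -3.0000, -2.0000
Σ(xᵢ − x̄)² = 222.0000 ⇒ m₂ = 222.0000/7 = 31.71429
Σ(xᵢ − x̄)³ = 2034.0000 ⇒ m₃ = 2034.0000/7 = 290.57143
m₂^(3/2) = 31.71429^(1.5) = 178.60039
g_1 = m₃ / m₂^(3/2) = 290.57143 / 178.60039 ≈ 1.6269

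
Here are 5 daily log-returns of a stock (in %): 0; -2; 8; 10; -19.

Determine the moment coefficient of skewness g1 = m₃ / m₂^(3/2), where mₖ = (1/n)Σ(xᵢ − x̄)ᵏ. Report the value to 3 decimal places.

-0.814

x̄ = (0 - 2 + 8 + 10 - 19) / 5 = -0.6000
deviations (xᵢ − x̄): 0.6000, -1.4000, 8.6000, 10.6000, -18.4000
Σ(xᵢ − x̄)² = 527.2000 ⇒ m₂ = 527.2000/5 = 105.44000
Σ(xᵢ − x̄)³ = -4404.9600 ⇒ m₃ = -4404.9600/5 = -880.99200
m₂^(3/2) = 105.44000^(1.5) = 1082.69990
g1 = m₃ / m₂^(3/2) = -880.99200 / 1082.69990 ≈ -0.814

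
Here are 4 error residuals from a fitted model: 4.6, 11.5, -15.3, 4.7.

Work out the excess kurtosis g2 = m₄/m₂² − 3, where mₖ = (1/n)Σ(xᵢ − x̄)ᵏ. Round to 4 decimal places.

x̄ = 1.3750
Σ(xᵢ − x̄)² = 402.0275 ⇒ m₂ = 100.50688
Σ(xᵢ − x̄)⁴ = 88054.7838 ⇒ m₄ = 22013.69595
m₂² = 10101.63192
g2 = m₄/m₂² − 3 = 2.17922 − 3 ≈ -0.8208

-0.8208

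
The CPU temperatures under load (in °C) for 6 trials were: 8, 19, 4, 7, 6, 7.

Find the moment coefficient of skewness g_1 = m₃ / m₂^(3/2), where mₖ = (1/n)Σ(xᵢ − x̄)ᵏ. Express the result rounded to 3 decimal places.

1.519

x̄ = (8 + 19 + 4 + 7 + 6 + 7) / 6 = 8.5000
deviations (xᵢ − x̄): -0.5000, 10.5000, -4.5000, -1.5000, -2.5000, -1.5000
Σ(xᵢ − x̄)² = 141.5000 ⇒ m₂ = 141.5000/6 = 23.58333
Σ(xᵢ − x̄)³ = 1044.0000 ⇒ m₃ = 1044.0000/6 = 174.00000
m₂^(3/2) = 23.58333^(1.5) = 114.52697
g_1 = m₃ / m₂^(3/2) = 174.00000 / 114.52697 ≈ 1.519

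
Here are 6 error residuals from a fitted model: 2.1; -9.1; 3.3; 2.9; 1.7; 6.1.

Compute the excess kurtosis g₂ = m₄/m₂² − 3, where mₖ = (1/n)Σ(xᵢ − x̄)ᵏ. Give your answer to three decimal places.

0.672

x̄ = 1.1667
Σ(xᵢ − x̄)² = 138.4533 ⇒ m₂ = 23.07556
Σ(xᵢ − x̄)⁴ = 11733.0034 ⇒ m₄ = 1955.50056
m₂² = 532.48126
g₂ = m₄/m₂² − 3 = 3.67243 − 3 ≈ 0.672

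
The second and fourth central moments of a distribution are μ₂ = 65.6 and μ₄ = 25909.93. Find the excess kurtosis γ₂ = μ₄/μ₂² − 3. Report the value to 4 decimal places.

μ₂² = 65.6² = 4303.36000
μ₄/μ₂² = 25909.93 / 4303.36000 = 6.02086
γ₂ = 6.02086 − 3 ≈ 3.0209

3.0209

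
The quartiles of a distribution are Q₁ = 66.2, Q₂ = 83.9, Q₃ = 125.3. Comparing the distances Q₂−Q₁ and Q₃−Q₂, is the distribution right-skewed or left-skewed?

Q₂ − Q₁ = 17.7;  Q₃ − Q₂ = 41.4
Q₃ − Q₂ > Q₂ − Q₁ ⇒ the upper half is more spread out ⇒ right-skewed.

right-skewed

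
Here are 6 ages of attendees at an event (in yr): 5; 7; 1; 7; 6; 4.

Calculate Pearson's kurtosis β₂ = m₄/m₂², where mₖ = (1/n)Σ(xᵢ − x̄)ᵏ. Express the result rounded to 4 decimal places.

2.5740

x̄ = 5.0000
Σ(xᵢ − x̄)² = 26.0000 ⇒ m₂ = 4.33333
Σ(xᵢ − x̄)⁴ = 290.0000 ⇒ m₄ = 48.33333
m₂² = 18.77778
β₂ = m₄/m₂² = 48.33333 / 18.77778 ≈ 2.5740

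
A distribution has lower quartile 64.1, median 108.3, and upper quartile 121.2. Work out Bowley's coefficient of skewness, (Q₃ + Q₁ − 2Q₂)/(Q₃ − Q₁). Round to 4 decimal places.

numerator: Q₃ + Q₁ − 2Q₂ = 121.2 + 64.1 − 2×108.3 = -31.3000
denominator: Q₃ − Q₁ = 121.2 − 64.1 = 57.1000
Bowley skewness = -31.3000 / 57.1000 ≈ -0.5482

-0.5482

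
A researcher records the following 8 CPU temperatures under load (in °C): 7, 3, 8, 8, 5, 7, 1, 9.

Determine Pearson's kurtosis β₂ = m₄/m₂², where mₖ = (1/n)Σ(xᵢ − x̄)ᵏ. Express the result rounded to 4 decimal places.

2.2551

x̄ = 6.0000
Σ(xᵢ − x̄)² = 54.0000 ⇒ m₂ = 6.75000
Σ(xᵢ − x̄)⁴ = 822.0000 ⇒ m₄ = 102.75000
m₂² = 45.56250
β₂ = m₄/m₂² = 102.75000 / 45.56250 ≈ 2.2551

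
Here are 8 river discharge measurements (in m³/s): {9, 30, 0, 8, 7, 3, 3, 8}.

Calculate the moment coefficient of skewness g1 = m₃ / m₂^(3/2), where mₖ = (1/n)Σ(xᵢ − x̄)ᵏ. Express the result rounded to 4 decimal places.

x̄ = (9 + 30 + 0 + 8 + 7 + 3 + 3 + 8) / 8 = 8.5000
deviations (xᵢ − x̄): 0.5000, 21.5000, -8.5000, -0.5000, -1.5000, -5.5000, -5.5000, -0.5000
Σ(xᵢ − x̄)² = 598.0000 ⇒ m₂ = 598.0000/8 = 74.75000
Σ(xᵢ − x̄)³ = 8988.0000 ⇒ m₃ = 8988.0000/8 = 1123.50000
m₂^(3/2) = 74.75000^(1.5) = 646.27417
g1 = m₃ / m₂^(3/2) = 1123.50000 / 646.27417 ≈ 1.7384

1.7384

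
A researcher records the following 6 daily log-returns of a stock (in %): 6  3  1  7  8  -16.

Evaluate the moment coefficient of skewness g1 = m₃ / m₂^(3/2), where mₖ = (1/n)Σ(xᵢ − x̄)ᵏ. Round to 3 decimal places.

x̄ = (6 + 3 + 1 + 7 + 8 - 16) / 6 = 1.5000
deviations (xᵢ − x̄): 4.5000, 1.5000, -0.5000, 5.5000, 6.5000, -17.5000
Σ(xᵢ − x̄)² = 401.5000 ⇒ m₂ = 401.5000/6 = 66.91667
Σ(xᵢ − x̄)³ = -4824.0000 ⇒ m₃ = -4824.0000/6 = -804.00000
m₂^(3/2) = 66.91667^(1.5) = 547.39578
g1 = m₃ / m₂^(3/2) = -804.00000 / 547.39578 ≈ -1.469

-1.469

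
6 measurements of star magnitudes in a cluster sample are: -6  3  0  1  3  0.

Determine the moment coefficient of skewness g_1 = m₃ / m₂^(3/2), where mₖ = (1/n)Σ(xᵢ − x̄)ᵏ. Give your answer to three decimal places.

x̄ = (-6 + 3 + 0 + 1 + 3 + 0) / 6 = 0.1667
deviations (xᵢ − x̄): -6.1667, 2.8333, -0.1667, 0.8333, 2.8333, -0.1667
Σ(xᵢ − x̄)² = 54.8333 ⇒ m₂ = 54.8333/6 = 9.13889
Σ(xᵢ − x̄)³ = -188.4444 ⇒ m₃ = -188.4444/6 = -31.40741
m₂^(3/2) = 9.13889^(1.5) = 27.62741
g_1 = m₃ / m₂^(3/2) = -31.40741 / 27.62741 ≈ -1.137

-1.137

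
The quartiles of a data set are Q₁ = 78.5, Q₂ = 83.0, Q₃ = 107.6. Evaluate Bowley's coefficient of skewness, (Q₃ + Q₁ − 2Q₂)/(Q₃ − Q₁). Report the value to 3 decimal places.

numerator: Q₃ + Q₁ − 2Q₂ = 107.6 + 78.5 − 2×83.0 = 20.1000
denominator: Q₃ − Q₁ = 107.6 − 78.5 = 29.1000
Bowley skewness = 20.1000 / 29.1000 ≈ 0.691

0.691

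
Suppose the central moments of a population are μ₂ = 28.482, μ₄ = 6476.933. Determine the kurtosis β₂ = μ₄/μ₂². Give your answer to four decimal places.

7.9841

μ₂² = 28.482² = 811.22432
μ₄/μ₂² = 6476.933 / 811.22432 = 7.98415
β₂ ≈ 7.9841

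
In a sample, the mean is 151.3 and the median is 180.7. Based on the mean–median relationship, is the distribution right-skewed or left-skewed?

left-skewed

mean − median = 151.3 − 180.7 = -29.4
mean < median ⇒ the longer tail is on the left ⇒ left-skewed (negatively skewed).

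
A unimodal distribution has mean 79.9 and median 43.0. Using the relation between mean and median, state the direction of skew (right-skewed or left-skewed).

right-skewed

mean − median = 79.9 − 43.0 = 36.9
mean > median ⇒ the longer tail is on the right ⇒ right-skewed (positively skewed).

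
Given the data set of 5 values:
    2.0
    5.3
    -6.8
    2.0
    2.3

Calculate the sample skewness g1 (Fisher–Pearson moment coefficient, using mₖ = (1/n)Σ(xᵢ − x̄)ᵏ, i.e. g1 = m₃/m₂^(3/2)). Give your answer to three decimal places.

x̄ = (2.0 + 5.3 - 6.8 + 2.0 + 2.3) / 5 = 0.9600
deviations (xᵢ − x̄): 1.0400, 4.3400, -7.7600, 1.0400, 1.3400
Σ(xᵢ − x̄)² = 83.0120 ⇒ m₂ = 83.0120/5 = 16.60240
Σ(xᵢ − x̄)³ = -380.8862 ⇒ m₃ = -380.8862/5 = -76.17725
m₂^(3/2) = 16.60240^(1.5) = 67.64821
g1 = m₃ / m₂^(3/2) = -76.17725 / 67.64821 ≈ -1.126

-1.126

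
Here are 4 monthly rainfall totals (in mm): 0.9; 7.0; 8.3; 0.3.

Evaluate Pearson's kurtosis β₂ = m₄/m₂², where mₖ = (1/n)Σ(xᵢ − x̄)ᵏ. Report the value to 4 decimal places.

x̄ = 4.1250
Σ(xᵢ − x̄)² = 50.7275 ⇒ m₂ = 12.68188
Σ(xᵢ − x̄)⁴ = 694.3754 ⇒ m₄ = 173.59386
m₂² = 160.82995
β₂ = m₄/m₂² = 173.59386 / 160.82995 ≈ 1.0794

1.0794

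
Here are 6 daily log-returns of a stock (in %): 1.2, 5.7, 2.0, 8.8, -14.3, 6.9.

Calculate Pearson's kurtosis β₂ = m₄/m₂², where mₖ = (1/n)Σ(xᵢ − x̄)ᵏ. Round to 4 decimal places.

x̄ = 1.7167
Σ(xᵢ − x̄)² = 349.7883 ⇒ m₂ = 58.29806
Σ(xᵢ − x̄)⁴ = 69300.5552 ⇒ m₄ = 11550.09254
m₂² = 3398.66328
β₂ = m₄/m₂² = 11550.09254 / 3398.66328 ≈ 3.3984

3.3984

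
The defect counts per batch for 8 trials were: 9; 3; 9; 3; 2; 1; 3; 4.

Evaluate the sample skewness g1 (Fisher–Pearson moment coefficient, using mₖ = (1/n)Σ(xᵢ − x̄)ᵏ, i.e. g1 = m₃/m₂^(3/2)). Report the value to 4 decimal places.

0.8684

x̄ = (9 + 3 + 9 + 3 + 2 + 1 + 3 + 4) / 8 = 4.2500
deviations (xᵢ − x̄): 4.7500, -1.2500, 4.7500, -1.2500, -2.2500, -3.2500, -1.2500, -0.2500
Σ(xᵢ − x̄)² = 65.5000 ⇒ m₂ = 65.5000/8 = 8.18750
Σ(xᵢ − x̄)³ = 162.7500 ⇒ m₃ = 162.7500/8 = 20.34375
m₂^(3/2) = 8.18750^(1.5) = 23.42756
g1 = m₃ / m₂^(3/2) = 20.34375 / 23.42756 ≈ 0.8684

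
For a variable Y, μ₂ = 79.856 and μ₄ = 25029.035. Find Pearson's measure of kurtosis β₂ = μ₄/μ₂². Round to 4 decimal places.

3.9249

μ₂² = 79.856² = 6376.98074
μ₄/μ₂² = 25029.035 / 6376.98074 = 3.92490
β₂ ≈ 3.9249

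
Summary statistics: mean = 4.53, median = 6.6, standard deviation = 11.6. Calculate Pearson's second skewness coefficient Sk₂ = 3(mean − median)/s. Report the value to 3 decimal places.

Sk₂ = 3(4.53 − 6.6) / 11.6 = 3 × -2.0700 / 11.6
    = -6.2100 / 11.6 ≈ -0.535

-0.535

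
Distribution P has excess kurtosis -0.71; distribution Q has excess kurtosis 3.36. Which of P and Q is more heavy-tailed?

Q

Higher excess kurtosis ⇒ heavier tails relative to the normal distribution.
-0.71 vs 3.36: the larger is 3.36, so Q has heavier tails. (Q is leptokurtic — heavier-than-normal tails; the other is platykurtic.)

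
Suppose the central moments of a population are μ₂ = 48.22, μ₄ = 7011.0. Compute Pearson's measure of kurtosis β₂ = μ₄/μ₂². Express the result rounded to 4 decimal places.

μ₂² = 48.22² = 2325.16840
μ₄/μ₂² = 7011.0 / 2325.16840 = 3.01527
β₂ ≈ 3.0153

3.0153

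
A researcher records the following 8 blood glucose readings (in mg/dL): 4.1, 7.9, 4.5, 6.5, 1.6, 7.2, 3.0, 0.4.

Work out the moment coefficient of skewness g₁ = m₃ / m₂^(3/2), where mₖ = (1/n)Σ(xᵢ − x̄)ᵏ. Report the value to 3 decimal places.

-0.116

x̄ = (4.1 + 7.9 + 4.5 + 6.5 + 1.6 + 7.2 + 3.0 + 0.4) / 8 = 4.4000
deviations (xᵢ − x̄): -0.3000, 3.5000, 0.1000, 2.1000, -2.8000, 2.8000, -1.4000, -4.0000
Σ(xᵢ − x̄)² = 50.4000 ⇒ m₂ = 50.4000/8 = 6.30000
Σ(xᵢ − x̄)³ = -14.6340 ⇒ m₃ = -14.6340/8 = -1.82925
m₂^(3/2) = 6.30000^(1.5) = 15.81287
g₁ = m₃ / m₂^(3/2) = -1.82925 / 15.81287 ≈ -0.116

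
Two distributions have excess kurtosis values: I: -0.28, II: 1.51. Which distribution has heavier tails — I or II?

Higher excess kurtosis ⇒ heavier tails relative to the normal distribution.
-0.28 vs 1.51: the larger is 1.51, so II has heavier tails. (II is leptokurtic — heavier-than-normal tails; the other is platykurtic.)

II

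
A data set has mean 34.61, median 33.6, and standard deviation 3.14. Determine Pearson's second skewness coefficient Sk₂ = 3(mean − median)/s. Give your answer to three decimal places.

0.965

Sk₂ = 3(34.61 − 33.6) / 3.14 = 3 × 1.0100 / 3.14
    = 3.0300 / 3.14 ≈ 0.965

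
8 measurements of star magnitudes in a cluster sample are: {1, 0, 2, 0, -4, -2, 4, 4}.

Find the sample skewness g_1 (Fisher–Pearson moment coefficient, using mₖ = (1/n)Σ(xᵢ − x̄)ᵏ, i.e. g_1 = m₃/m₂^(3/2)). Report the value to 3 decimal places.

-0.272

x̄ = (1 + 0 + 2 + 0 - 4 - 2 + 4 + 4) / 8 = 0.6250
deviations (xᵢ − x̄): 0.3750, -0.6250, 1.3750, -0.6250, -4.6250, -2.6250, 3.3750, 3.3750
Σ(xᵢ − x̄)² = 53.8750 ⇒ m₂ = 53.8750/8 = 6.73438
Σ(xᵢ − x̄)³ = -37.9688 ⇒ m₃ = -37.9688/8 = -4.74609
m₂^(3/2) = 6.73438^(1.5) = 17.47616
g_1 = m₃ / m₂^(3/2) = -4.74609 / 17.47616 ≈ -0.272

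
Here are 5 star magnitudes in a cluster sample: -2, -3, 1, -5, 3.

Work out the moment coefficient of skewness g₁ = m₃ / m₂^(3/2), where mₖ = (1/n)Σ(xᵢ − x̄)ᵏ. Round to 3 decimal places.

0.202

x̄ = (-2 - 3 + 1 - 5 + 3) / 5 = -1.2000
deviations (xᵢ − x̄): -0.8000, -1.8000, 2.2000, -3.8000, 4.2000
Σ(xᵢ − x̄)² = 40.8000 ⇒ m₂ = 40.8000/5 = 8.16000
Σ(xᵢ − x̄)³ = 23.5200 ⇒ m₃ = 23.5200/5 = 4.70400
m₂^(3/2) = 8.16000^(1.5) = 23.30962
g₁ = m₃ / m₂^(3/2) = 4.70400 / 23.30962 ≈ 0.202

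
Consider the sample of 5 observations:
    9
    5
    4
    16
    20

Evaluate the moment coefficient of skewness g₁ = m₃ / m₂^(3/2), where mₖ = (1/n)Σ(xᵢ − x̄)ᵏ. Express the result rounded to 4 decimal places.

x̄ = (9 + 5 + 4 + 16 + 20) / 5 = 10.8000
deviations (xᵢ − x̄): -1.8000, -5.8000, -6.8000, 5.2000, 9.2000
Σ(xᵢ − x̄)² = 194.8000 ⇒ m₂ = 194.8000/5 = 38.96000
Σ(xᵢ − x̄)³ = 403.9200 ⇒ m₃ = 403.9200/5 = 80.78400
m₂^(3/2) = 38.96000^(1.5) = 243.18032
g₁ = m₃ / m₂^(3/2) = 80.78400 / 243.18032 ≈ 0.3322

0.3322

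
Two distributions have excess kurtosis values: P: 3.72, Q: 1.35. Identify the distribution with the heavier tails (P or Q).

Higher excess kurtosis ⇒ heavier tails relative to the normal distribution.
3.72 vs 1.35: the larger is 3.72, so P has heavier tails.

P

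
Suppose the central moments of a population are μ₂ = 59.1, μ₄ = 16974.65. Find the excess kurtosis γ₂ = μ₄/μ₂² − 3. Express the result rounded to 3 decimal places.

μ₂² = 59.1² = 3492.81000
μ₄/μ₂² = 16974.65 / 3492.81000 = 4.85988
γ₂ = 4.85988 − 3 ≈ 1.860

1.860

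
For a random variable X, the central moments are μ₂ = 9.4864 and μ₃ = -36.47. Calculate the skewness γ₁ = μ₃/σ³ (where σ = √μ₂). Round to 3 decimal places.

σ = √μ₂ = √9.4864 = 3.08000
σ³ = μ₂^(3/2) = 29.21811
γ₁ = μ₃/σ³ = -36.47 / 29.21811 ≈ -1.248

-1.248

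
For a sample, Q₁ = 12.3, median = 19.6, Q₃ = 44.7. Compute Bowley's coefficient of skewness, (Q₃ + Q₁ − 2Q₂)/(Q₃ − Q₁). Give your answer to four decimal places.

0.5494

numerator: Q₃ + Q₁ − 2Q₂ = 44.7 + 12.3 − 2×19.6 = 17.8000
denominator: Q₃ − Q₁ = 44.7 − 12.3 = 32.4000
Bowley skewness = 17.8000 / 32.4000 ≈ 0.5494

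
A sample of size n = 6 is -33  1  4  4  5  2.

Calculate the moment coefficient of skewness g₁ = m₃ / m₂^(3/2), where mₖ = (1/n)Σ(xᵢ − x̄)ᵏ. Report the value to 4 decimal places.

x̄ = (-33 + 1 + 4 + 4 + 5 + 2) / 6 = -2.8333
deviations (xᵢ − x̄): -30.1667, 3.8333, 6.8333, 6.8333, 7.8333, 4.8333
Σ(xᵢ − x̄)² = 1102.8333 ⇒ m₂ = 1102.8333/6 = 183.80556
Σ(xᵢ − x̄)³ = -26164.4444 ⇒ m₃ = -26164.4444/6 = -4360.74074
m₂^(3/2) = 183.80556^(1.5) = 2491.94212
g₁ = m₃ / m₂^(3/2) = -4360.74074 / 2491.94212 ≈ -1.7499

-1.7499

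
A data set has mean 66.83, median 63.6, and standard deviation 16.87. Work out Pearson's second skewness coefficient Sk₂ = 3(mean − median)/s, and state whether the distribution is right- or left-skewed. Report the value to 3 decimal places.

0.574, right-skewed

Sk₂ = 3(66.83 − 63.6) / 16.87 = 3 × 3.2300 / 16.87
    = 9.6900 / 16.87 ≈ 0.574
Sk₂ > 0 ⇒ mean > median ⇒ right-skewed (positive skew).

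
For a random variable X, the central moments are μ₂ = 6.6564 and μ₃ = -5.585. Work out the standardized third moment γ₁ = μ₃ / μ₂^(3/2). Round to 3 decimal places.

-0.325

σ = √μ₂ = √6.6564 = 2.58000
σ³ = μ₂^(3/2) = 17.17351
γ₁ = μ₃/σ³ = -5.585 / 17.17351 ≈ -0.325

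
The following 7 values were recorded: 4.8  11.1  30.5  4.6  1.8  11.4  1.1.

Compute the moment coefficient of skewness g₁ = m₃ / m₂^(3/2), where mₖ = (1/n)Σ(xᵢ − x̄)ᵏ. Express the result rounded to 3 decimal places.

x̄ = (4.8 + 11.1 + 30.5 + 4.6 + 1.8 + 11.4 + 1.1) / 7 = 9.3286
deviations (xᵢ − x̄): -4.5286, 1.7714, 21.1714, -4.7286, -7.5286, 2.0714, -8.2286
Σ(xᵢ − x̄)² = 622.9143 ⇒ m₂ = 622.9143/7 = 88.98776
Σ(xᵢ − x̄)³ = 8321.6372 ⇒ m₃ = 8321.6372/7 = 1188.80531
m₂^(3/2) = 88.98776^(1.5) = 839.45105
g₁ = m₃ / m₂^(3/2) = 1188.80531 / 839.45105 ≈ 1.416

1.416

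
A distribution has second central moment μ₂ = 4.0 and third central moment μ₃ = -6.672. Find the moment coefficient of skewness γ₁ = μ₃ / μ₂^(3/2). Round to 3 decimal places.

-0.834

σ = √μ₂ = √4.0 = 2.00000
σ³ = μ₂^(3/2) = 8.00000
γ₁ = μ₃/σ³ = -6.672 / 8.00000 ≈ -0.834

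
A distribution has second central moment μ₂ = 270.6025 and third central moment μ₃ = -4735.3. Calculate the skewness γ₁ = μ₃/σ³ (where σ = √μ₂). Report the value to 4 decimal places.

-1.0638

σ = √μ₂ = √270.6025 = 16.45000
σ³ = μ₂^(3/2) = 4451.41113
γ₁ = μ₃/σ³ = -4735.3 / 4451.41113 ≈ -1.0638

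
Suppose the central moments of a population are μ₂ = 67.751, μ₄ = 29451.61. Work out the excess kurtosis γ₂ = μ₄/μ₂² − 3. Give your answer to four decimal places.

μ₂² = 67.751² = 4590.19800
μ₄/μ₂² = 29451.61 / 4590.19800 = 6.41620
γ₂ = 6.41620 − 3 ≈ 3.4162

3.4162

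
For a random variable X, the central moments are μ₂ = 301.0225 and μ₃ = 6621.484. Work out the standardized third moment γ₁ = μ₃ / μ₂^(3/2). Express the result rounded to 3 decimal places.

1.268

σ = √μ₂ = √301.0225 = 17.35000
σ³ = μ₂^(3/2) = 5222.74037
γ₁ = μ₃/σ³ = 6621.484 / 5222.74037 ≈ 1.268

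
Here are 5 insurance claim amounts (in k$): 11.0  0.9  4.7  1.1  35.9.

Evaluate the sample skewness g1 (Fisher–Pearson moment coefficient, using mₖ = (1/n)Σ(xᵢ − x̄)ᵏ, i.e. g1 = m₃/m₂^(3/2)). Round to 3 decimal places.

1.235

x̄ = (11.0 + 0.9 + 4.7 + 1.1 + 35.9) / 5 = 10.7200
deviations (xᵢ − x̄): 0.2800, -9.8200, -6.0200, -9.6200, 25.1800
Σ(xᵢ − x̄)² = 859.3280 ⇒ m₂ = 859.3280/5 = 171.86560
Σ(xᵢ − x̄)³ = 13909.5473 ⇒ m₃ = 13909.5473/5 = 2781.90946
m₂^(3/2) = 171.86560^(1.5) = 2253.11541
g1 = m₃ / m₂^(3/2) = 2781.90946 / 2253.11541 ≈ 1.235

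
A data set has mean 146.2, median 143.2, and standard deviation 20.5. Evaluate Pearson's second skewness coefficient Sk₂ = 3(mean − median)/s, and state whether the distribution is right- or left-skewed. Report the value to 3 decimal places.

Sk₂ = 3(146.2 − 143.2) / 20.5 = 3 × 3.0000 / 20.5
    = 9.0000 / 20.5 ≈ 0.439
Sk₂ > 0 ⇒ mean > median ⇒ right-skewed (positive skew).

0.439, right-skewed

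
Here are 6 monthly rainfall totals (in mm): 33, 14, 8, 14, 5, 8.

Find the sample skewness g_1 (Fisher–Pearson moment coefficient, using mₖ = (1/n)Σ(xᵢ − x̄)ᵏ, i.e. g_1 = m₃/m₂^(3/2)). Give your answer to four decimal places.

x̄ = (33 + 14 + 8 + 14 + 5 + 8) / 6 = 13.6667
deviations (xᵢ − x̄): 19.3333, 0.3333, -5.6667, 0.3333, -8.6667, -5.6667
Σ(xᵢ − x̄)² = 513.3333 ⇒ m₂ = 513.3333/6 = 85.55556
Σ(xᵢ − x̄)³ = 6211.5556 ⇒ m₃ = 6211.5556/6 = 1035.25926
m₂^(3/2) = 85.55556^(1.5) = 791.35677
g_1 = m₃ / m₂^(3/2) = 1035.25926 / 791.35677 ≈ 1.3082

1.3082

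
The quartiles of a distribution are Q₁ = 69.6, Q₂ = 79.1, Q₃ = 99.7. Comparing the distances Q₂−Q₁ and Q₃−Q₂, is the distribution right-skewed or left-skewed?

right-skewed

Q₂ − Q₁ = 9.5;  Q₃ − Q₂ = 20.6
Q₃ − Q₂ > Q₂ − Q₁ ⇒ the upper half is more spread out ⇒ right-skewed.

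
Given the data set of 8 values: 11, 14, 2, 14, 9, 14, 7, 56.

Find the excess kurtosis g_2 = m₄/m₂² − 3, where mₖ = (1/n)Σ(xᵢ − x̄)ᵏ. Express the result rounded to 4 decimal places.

2.4780

x̄ = 15.8750
Σ(xᵢ − x̄)² = 1962.8750 ⇒ m₂ = 245.35938
Σ(xᵢ − x̄)⁴ = 2638252.5254 ⇒ m₄ = 329781.56567
m₂² = 60201.22290
g_2 = m₄/m₂² − 3 = 5.47799 − 3 ≈ 2.4780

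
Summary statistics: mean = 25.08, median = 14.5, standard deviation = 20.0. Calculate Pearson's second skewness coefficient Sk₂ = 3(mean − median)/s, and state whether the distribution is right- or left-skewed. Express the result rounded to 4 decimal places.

Sk₂ = 3(25.08 − 14.5) / 20.0 = 3 × 10.5800 / 20.0
    = 31.7400 / 20.0 ≈ 1.5870
Sk₂ > 0 ⇒ mean > median ⇒ right-skewed (positive skew).

1.5870, right-skewed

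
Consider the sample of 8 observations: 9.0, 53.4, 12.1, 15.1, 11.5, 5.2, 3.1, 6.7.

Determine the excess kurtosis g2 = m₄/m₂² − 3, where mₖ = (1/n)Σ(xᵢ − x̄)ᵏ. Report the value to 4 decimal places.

2.4975

x̄ = 14.5125
Σ(xᵢ − x̄)² = 1835.8688 ⇒ m₂ = 229.48359
Σ(xᵢ − x̄)⁴ = 2316112.4006 ⇒ m₄ = 289514.05007
m₂² = 52662.71980
g2 = m₄/m₂² − 3 = 5.49751 − 3 ≈ 2.4975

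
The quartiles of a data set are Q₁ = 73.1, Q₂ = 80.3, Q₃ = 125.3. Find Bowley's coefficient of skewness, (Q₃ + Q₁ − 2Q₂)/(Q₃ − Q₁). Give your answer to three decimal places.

numerator: Q₃ + Q₁ − 2Q₂ = 125.3 + 73.1 − 2×80.3 = 37.8000
denominator: Q₃ − Q₁ = 125.3 − 73.1 = 52.2000
Bowley skewness = 37.8000 / 52.2000 ≈ 0.724

0.724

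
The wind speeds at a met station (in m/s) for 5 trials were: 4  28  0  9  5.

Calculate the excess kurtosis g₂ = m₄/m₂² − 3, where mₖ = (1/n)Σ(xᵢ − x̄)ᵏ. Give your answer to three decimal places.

-0.144

x̄ = 9.2000
Σ(xᵢ − x̄)² = 482.8000 ⇒ m₂ = 96.56000
Σ(xᵢ − x̄)⁴ = 133126.0960 ⇒ m₄ = 26625.21920
m₂² = 9323.83360
g₂ = m₄/m₂² − 3 = 2.85561 − 3 ≈ -0.144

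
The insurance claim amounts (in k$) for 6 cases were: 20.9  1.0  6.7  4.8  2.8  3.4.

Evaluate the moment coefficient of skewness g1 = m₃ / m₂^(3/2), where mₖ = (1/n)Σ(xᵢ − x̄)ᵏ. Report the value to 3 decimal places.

x̄ = (20.9 + 1.0 + 6.7 + 4.8 + 2.8 + 3.4) / 6 = 6.6000
deviations (xᵢ − x̄): 14.3000, -5.6000, 0.1000, -1.8000, -3.8000, -3.2000
Σ(xᵢ − x̄)² = 263.7800 ⇒ m₂ = 263.7800/6 = 43.96333
Σ(xᵢ − x̄)³ = 2655.1200 ⇒ m₃ = 2655.1200/6 = 442.52000
m₂^(3/2) = 43.96333^(1.5) = 291.49823
g1 = m₃ / m₂^(3/2) = 442.52000 / 291.49823 ≈ 1.518

1.518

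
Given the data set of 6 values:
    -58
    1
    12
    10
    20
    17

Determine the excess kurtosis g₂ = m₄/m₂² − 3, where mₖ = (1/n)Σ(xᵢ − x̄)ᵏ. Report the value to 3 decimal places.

x̄ = 0.3333
Σ(xᵢ − x̄)² = 4297.3333 ⇒ m₂ = 716.22222
Σ(xᵢ − x̄)⁴ = 11832912.4444 ⇒ m₄ = 1972152.07407
m₂² = 512974.27160
g₂ = m₄/m₂² − 3 = 3.84454 − 3 ≈ 0.845

0.845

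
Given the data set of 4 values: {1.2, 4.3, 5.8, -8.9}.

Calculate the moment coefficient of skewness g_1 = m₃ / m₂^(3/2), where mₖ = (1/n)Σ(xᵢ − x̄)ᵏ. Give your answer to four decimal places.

-0.8848

x̄ = (1.2 + 4.3 + 5.8 - 8.9) / 4 = 0.6000
deviations (xᵢ − x̄): 0.6000, 3.7000, 5.2000, -9.5000
Σ(xᵢ − x̄)² = 131.3400 ⇒ m₂ = 131.3400/4 = 32.83500
Σ(xᵢ − x̄)³ = -665.8980 ⇒ m₃ = -665.8980/4 = -166.47450
m₂^(3/2) = 32.83500^(1.5) = 188.15057
g_1 = m₃ / m₂^(3/2) = -166.47450 / 188.15057 ≈ -0.8848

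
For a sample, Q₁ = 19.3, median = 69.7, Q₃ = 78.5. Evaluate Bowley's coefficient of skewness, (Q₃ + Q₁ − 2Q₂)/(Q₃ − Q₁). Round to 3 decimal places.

numerator: Q₃ + Q₁ − 2Q₂ = 78.5 + 19.3 − 2×69.7 = -41.6000
denominator: Q₃ − Q₁ = 78.5 − 19.3 = 59.2000
Bowley skewness = -41.6000 / 59.2000 ≈ -0.703

-0.703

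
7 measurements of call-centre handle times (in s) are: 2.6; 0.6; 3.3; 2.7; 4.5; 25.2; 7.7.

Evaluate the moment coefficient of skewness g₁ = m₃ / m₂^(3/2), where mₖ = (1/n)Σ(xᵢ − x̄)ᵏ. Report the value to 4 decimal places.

1.7759

x̄ = (2.6 + 0.6 + 3.3 + 2.7 + 4.5 + 25.2 + 7.7) / 7 = 6.6571
deviations (xᵢ − x̄): -4.0571, -6.0571, -3.3571, -3.9571, -2.1571, 18.5429, 1.0429
Σ(xᵢ − x̄)² = 429.6571 ⇒ m₂ = 429.6571/7 = 61.37959
Σ(xᵢ − x̄)³ = 5978.0132 ⇒ m₃ = 5978.0132/7 = 854.00188
m₂^(3/2) = 61.37959^(1.5) = 480.87920
g₁ = m₃ / m₂^(3/2) = 854.00188 / 480.87920 ≈ 1.7759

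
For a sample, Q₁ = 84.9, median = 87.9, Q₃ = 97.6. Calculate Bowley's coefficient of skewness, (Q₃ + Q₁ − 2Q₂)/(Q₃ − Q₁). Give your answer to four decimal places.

0.5276

numerator: Q₃ + Q₁ − 2Q₂ = 97.6 + 84.9 − 2×87.9 = 6.7000
denominator: Q₃ − Q₁ = 97.6 − 84.9 = 12.7000
Bowley skewness = 6.7000 / 12.7000 ≈ 0.5276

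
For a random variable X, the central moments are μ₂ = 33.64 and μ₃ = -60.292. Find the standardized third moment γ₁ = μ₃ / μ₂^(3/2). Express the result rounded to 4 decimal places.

σ = √μ₂ = √33.64 = 5.80000
σ³ = μ₂^(3/2) = 195.11200
γ₁ = μ₃/σ³ = -60.292 / 195.11200 ≈ -0.3090

-0.3090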